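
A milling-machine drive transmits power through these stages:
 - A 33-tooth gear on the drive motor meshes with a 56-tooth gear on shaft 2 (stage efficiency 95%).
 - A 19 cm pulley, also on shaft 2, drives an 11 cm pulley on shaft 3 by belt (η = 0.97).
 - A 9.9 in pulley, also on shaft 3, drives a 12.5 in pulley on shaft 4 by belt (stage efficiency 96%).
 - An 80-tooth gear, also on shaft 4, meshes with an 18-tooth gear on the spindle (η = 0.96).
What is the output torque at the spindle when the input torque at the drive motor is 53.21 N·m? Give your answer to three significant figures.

12.6 N·m

gear mesh 56/33 = 1.697 → τ = 53.21·1.697·0.95 = 85.781 N·m
belt 11/19 = 0.57895 → τ = 85.781·0.57895·0.97 = 48.173 N·m
belt 12.5/9.9 = 1.2626 → τ = 48.173·1.2626·0.96 = 58.391 N·m
gear mesh 18/80 = 0.225 → τ = 58.391·0.225·0.96 = 12.613 N·m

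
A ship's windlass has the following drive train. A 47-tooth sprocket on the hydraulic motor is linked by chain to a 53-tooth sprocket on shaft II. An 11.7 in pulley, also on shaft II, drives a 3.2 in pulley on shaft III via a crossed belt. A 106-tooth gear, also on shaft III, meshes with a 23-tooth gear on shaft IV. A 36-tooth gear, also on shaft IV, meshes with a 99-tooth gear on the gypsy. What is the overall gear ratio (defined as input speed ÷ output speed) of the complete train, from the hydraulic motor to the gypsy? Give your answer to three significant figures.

Each stage contributes driven/driver: chain 53/47 = 1.1277, belt 3.2/11.7 = 0.2735, gear mesh 23/106 = 0.21698, gear mesh 99/36 = 2.75.
Overall: 1.1277 × 0.2735 × 0.21698 × 2.75 = 0.18403.

0.184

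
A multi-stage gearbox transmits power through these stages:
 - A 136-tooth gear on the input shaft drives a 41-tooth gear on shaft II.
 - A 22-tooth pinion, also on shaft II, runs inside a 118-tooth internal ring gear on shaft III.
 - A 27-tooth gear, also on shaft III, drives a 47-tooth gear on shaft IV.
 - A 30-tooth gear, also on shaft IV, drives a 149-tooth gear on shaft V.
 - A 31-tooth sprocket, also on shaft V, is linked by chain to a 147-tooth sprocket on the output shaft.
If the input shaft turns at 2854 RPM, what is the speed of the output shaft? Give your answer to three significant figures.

Gear mesh: ratio = 41/136 = 0.30147, so shaft II turns at 2854 / 0.30147 = 9466.9 RPM.
Internal gear: ratio = 118/22 = 5.3636, so shaft III turns at 9466.9 / 5.3636 = 1765 RPM.
Gear mesh: ratio = 47/27 = 1.7407, so shaft IV turns at 1765 / 1.7407 = 1013.9 RPM.
Gear mesh: ratio = 149/30 = 4.9667, so shaft V turns at 1013.9 / 4.9667 = 204.15 RPM.
Chain: ratio = 147/31 = 4.7419, so the output shaft turns at 204.15 / 4.7419 = 43.052 RPM.

43.1 RPM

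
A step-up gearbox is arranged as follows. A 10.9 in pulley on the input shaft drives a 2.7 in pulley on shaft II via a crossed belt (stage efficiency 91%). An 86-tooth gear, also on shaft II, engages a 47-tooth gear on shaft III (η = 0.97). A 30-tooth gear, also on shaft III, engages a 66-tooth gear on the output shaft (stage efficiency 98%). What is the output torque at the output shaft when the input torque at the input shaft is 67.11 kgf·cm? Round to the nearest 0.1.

17.3 kgf·cm

belt 2.7/10.9 = 0.24771 → τ = 67.11·0.24771·0.91 = 15.127 kgf·cm
gear mesh 47/86 = 0.54651 → τ = 15.127·0.54651·0.97 = 8.0193 kgf·cm
gear mesh 66/30 = 2.2 → τ = 8.0193·2.2·0.98 = 17.29 kgf·cm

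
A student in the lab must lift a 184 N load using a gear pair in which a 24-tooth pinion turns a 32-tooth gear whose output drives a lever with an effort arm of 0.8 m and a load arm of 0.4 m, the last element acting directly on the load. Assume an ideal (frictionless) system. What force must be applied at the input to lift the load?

69 N

Gear pair MA = 32/24 = 1.3333.
Lever MA = effort arm / load arm = 0.8/0.4 = 2.
Combined ideal MA = 1.3333 × 2 = 2.6667.
Effort = load / MA = 184 / 2.6667 = 69 N.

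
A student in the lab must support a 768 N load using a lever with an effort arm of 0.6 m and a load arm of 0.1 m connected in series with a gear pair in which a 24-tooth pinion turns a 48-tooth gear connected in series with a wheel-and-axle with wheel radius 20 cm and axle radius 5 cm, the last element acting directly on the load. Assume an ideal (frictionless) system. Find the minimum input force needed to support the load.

16 N

Lever MA = effort arm / load arm = 0.6/0.1 = 6.
Gear pair MA = 48/24 = 2.
Wheel-and-axle MA = R/r = 20/5 = 4.
Combined ideal MA = 6 × 2 × 4 = 48.
Effort = load / MA = 768 / 48 = 16 N.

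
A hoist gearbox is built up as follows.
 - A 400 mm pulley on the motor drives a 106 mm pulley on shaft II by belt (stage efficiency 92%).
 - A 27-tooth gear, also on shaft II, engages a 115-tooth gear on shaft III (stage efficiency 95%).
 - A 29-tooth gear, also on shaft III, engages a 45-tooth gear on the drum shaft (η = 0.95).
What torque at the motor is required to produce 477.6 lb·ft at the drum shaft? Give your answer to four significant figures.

328.4 lb·ft

Overall ratio R = 0.265 × 4.2593 × 1.5517 = 1.7514; overall efficiency η = 0.92 × 0.95 × 0.95 = 0.8303.
Input torque = output torque / (R × η) = 477.6 / (1.7514 × 0.8303) = 328.42 lb·ft.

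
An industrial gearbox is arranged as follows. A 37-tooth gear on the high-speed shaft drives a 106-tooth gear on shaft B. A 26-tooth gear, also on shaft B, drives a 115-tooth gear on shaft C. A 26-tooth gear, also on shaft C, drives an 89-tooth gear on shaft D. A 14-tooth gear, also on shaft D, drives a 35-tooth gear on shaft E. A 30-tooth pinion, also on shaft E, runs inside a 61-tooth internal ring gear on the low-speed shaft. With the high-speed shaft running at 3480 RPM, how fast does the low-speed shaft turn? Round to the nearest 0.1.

15.8 RPM

gear mesh 106/37 = 2.8649 → 3480/2.8649 = 1214.7 RPM
gear mesh 115/26 = 4.4231 → 1214.7/4.4231 = 274.63 RPM
gear mesh 89/26 = 3.4231 → 274.63/3.4231 = 80.229 RPM
gear mesh 35/14 = 2.5 → 80.229/2.5 = 32.092 RPM
internal gear 61/30 = 2.0333 → 32.092/2.0333 = 15.783 RPM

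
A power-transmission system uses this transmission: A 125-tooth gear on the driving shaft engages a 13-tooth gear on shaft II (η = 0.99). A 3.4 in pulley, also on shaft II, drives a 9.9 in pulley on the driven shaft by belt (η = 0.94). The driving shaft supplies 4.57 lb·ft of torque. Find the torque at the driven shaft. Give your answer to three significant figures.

1.29 lb·ft

After the gear mesh (13/125): 4.57 × 0.104 × 0.99 = 0.47053 lb·ft
After the belt (9.9/3.4): 0.47053 × 2.9118 × 0.94 = 1.2879 lb·ft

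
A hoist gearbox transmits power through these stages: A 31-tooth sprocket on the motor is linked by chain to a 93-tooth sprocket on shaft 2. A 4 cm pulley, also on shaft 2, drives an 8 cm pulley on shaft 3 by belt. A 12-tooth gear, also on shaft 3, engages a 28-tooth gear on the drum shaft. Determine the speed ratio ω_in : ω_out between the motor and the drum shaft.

Each stage contributes driven/driver: chain 93/31 = 3, belt 8/4 = 2, gear mesh 28/12 = 2.3333.
Overall: 3 × 2 × 2.3333 = 14.

14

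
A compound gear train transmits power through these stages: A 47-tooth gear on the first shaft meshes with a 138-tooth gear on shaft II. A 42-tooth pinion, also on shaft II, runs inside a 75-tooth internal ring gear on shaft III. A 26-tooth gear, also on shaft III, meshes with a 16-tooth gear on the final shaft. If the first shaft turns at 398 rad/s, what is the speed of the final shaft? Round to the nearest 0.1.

123.4 rad/s

the first shaft → shaft II (gear mesh, 138/47): 398 ÷ 2.9362 = 135.55 rad/s
shaft II → shaft III (internal gear, 75/42): 135.55 ÷ 1.7857 = 75.908 rad/s
shaft III → the final shaft (gear mesh, 16/26): 75.908 ÷ 0.61538 = 123.35 rad/s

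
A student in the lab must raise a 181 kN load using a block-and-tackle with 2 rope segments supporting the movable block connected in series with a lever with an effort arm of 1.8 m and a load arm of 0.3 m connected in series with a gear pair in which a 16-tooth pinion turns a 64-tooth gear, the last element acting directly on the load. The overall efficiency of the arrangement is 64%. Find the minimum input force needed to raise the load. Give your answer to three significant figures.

Block-and-tackle MA = number of supporting rope parts = 2.
Lever MA = effort arm / load arm = 1.8/0.3 = 6.
Gear pair MA = 64/16 = 4.
Combined ideal MA = 2 × 6 × 4 = 48.
Actual MA = 48 × 0.64 = 30.72.
Effort = load / actual MA = 181 / 30.72 = 5.8919 kN.

5.89 kN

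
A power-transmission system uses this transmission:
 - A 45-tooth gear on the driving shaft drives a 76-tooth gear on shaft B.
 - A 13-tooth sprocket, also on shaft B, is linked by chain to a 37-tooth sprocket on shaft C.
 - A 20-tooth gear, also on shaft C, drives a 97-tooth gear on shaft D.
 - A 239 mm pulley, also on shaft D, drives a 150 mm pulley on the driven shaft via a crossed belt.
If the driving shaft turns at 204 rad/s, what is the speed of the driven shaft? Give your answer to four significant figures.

13.94 rad/s

Gear mesh: ratio = 76/45 = 1.6889, so shaft B turns at 204 / 1.6889 = 120.79 rad/s.
Chain: ratio = 37/13 = 2.8462, so shaft C turns at 120.79 / 2.8462 = 42.44 rad/s.
Gear mesh: ratio = 97/20 = 4.85, so shaft D turns at 42.44 / 4.85 = 8.7504 rad/s.
Belt: ratio = 150/239 = 0.62762, so the driven shaft turns at 8.7504 / 0.62762 = 13.942 rad/s.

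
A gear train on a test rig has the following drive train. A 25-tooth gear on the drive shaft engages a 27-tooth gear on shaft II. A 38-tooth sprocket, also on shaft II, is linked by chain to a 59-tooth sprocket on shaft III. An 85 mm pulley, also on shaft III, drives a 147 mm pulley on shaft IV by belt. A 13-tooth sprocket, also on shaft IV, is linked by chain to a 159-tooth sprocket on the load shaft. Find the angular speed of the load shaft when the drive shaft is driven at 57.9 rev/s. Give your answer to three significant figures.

the drive shaft → shaft II (gear mesh, 27/25): 57.9 ÷ 1.08 = 53.611 rev/s
shaft II → shaft III (chain, 59/38): 53.611 ÷ 1.5526 = 34.529 rev/s
shaft III → shaft IV (belt, 147/85): 34.529 ÷ 1.7294 = 19.966 rev/s
shaft IV → the load shaft (chain, 159/13): 19.966 ÷ 12.231 = 1.6324 rev/s

1.63 rev/s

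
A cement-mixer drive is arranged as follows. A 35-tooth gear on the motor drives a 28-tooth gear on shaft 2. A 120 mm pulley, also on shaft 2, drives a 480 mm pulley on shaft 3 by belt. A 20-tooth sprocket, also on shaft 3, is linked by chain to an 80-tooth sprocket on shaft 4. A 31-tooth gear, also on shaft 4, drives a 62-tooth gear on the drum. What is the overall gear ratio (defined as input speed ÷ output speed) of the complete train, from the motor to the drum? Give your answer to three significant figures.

Each stage contributes driven/driver: gear mesh 28/35 = 0.8, belt 480/120 = 4, chain 80/20 = 4, gear mesh 62/31 = 2.
Overall: 0.8 × 4 × 4 × 2 = 25.6.

25.6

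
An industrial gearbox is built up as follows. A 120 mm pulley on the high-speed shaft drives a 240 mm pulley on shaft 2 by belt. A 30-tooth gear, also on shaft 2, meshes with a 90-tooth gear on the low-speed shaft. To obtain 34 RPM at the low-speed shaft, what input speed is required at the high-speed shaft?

204 RPM

Overall ratio R = 2 × 3 = 6.
Required input speed = output speed × R = 34 × 6 = 204 RPM.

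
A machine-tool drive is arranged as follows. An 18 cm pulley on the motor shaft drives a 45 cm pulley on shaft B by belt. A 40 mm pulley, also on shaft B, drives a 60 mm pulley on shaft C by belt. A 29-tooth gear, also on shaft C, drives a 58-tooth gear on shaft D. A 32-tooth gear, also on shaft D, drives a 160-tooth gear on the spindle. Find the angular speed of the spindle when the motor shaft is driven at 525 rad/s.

belt 45/18 = 2.5 → 525/2.5 = 210 rad/s
belt 60/40 = 1.5 → 210/1.5 = 140 rad/s
gear mesh 58/29 = 2 → 140/2 = 70 rad/s
gear mesh 160/32 = 5 → 70/5 = 14 rad/s

14 rad/s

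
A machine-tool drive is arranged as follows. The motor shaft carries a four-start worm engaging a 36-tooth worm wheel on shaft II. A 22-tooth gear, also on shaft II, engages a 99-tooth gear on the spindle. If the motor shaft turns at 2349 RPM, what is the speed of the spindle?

58 RPM

worm 36/4 = 9 → 2349/9 = 261 RPM
gear mesh 99/22 = 4.5 → 261/4.5 = 58 RPM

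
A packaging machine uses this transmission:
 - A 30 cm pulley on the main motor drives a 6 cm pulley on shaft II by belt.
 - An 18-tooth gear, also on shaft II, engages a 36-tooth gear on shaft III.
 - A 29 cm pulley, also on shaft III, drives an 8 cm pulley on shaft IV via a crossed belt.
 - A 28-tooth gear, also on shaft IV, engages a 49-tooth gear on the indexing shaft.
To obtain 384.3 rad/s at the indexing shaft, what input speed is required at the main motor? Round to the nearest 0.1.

74.2 rad/s

Overall ratio R = 0.2 × 2 × 0.27586 × 1.75 = 0.1931.
Required input speed = output speed × R = 384.3 × 0.1931 = 74.21 rad/s.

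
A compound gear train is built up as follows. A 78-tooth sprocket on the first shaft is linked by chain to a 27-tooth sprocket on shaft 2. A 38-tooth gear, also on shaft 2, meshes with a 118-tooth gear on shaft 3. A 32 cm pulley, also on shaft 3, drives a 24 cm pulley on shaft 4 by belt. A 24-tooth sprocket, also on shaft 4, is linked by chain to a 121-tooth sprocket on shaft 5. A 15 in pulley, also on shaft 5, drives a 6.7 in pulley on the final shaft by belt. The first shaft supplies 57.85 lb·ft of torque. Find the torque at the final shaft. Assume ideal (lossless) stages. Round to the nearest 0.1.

After the chain (27/78): 57.85 × 0.34615 = 20.025 lb·ft
After the gear mesh (118/38): 20.025 × 3.1053 = 62.183 lb·ft
After the belt (24/32): 62.183 × 0.75 = 46.637 lb·ft
After the chain (121/24): 46.637 × 5.0417 = 235.13 lb·ft
After the belt (6.7/15): 235.13 × 0.44667 = 105.02 lb·ft

105.0 lb·ft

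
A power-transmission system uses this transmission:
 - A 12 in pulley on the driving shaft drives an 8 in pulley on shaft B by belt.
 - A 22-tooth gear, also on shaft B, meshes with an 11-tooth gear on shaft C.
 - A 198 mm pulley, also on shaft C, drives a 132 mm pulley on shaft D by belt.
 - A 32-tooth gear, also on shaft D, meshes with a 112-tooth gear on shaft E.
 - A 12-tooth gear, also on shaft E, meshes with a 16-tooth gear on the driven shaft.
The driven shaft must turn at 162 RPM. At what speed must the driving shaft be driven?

Overall ratio R = 0.66667 × 0.5 × 0.66667 × 3.5 × 1.3333 = 1.037.
Required input speed = output speed × R = 162 × 1.037 = 168 RPM.

168 RPM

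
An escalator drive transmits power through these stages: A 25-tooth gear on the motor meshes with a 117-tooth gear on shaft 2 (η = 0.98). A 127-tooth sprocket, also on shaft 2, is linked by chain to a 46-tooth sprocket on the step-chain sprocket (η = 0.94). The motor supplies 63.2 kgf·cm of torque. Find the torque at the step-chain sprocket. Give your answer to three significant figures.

98.7 kgf·cm

Gear mesh: ratio = 117/25 = 4.68; torque at shaft 2 = 63.2 × 4.68 × 0.98 = 289.86 kgf·cm.
Chain: ratio = 46/127 = 0.3622; torque at the step-chain sprocket = 289.86 × 0.3622 × 0.94 = 98.69 kgf·cm.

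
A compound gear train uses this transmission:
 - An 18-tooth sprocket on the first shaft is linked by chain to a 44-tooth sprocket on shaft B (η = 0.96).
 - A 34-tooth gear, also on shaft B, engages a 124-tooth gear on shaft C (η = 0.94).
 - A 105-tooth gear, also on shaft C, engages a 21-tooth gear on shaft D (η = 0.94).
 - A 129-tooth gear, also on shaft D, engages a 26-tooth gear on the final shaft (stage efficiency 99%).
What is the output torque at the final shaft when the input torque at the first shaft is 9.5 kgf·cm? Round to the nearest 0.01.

chain 44/18 = 2.4444 → τ = 9.5·2.4444·0.96 = 22.293 kgf·cm
gear mesh 124/34 = 3.6471 → τ = 22.293·3.6471·0.94 = 76.427 kgf·cm
gear mesh 21/105 = 0.2 → τ = 76.427·0.2·0.94 = 14.368 kgf·cm
gear mesh 26/129 = 0.20155 → τ = 14.368·0.20155·0.99 = 2.867 kgf·cm

2.87 kgf·cm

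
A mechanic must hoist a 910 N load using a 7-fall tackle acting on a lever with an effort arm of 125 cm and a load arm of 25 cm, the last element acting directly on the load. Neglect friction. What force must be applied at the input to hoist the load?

26 N

Block-and-tackle MA = number of supporting rope parts = 7.
Lever MA = effort arm / load arm = 125/25 = 5.
Combined ideal MA = 7 × 5 = 35.
Effort = load / MA = 910 / 35 = 26 N.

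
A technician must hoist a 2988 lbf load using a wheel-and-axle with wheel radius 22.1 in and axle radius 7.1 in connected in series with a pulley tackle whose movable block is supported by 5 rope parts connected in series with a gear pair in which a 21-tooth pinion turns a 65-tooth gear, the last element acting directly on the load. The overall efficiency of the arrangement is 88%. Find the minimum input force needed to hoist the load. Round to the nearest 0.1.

70.5 lbf

Wheel-and-axle MA = R/r = 22.1/7.1 = 3.1127.
Block-and-tackle MA = number of supporting rope parts = 5.
Gear pair MA = 65/21 = 3.0952.
Combined ideal MA = 3.1127 × 5 × 3.0952 = 48.172.
Actual MA = 48.172 × 0.88 = 42.392.
Effort = load / actual MA = 2988 / 42.392 = 70.486 lbf.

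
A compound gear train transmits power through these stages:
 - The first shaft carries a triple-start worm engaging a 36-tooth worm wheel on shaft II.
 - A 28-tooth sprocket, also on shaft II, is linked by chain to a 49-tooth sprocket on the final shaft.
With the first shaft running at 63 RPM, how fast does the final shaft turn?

worm 36/3 = 12 → 63/12 = 5.25 RPM
chain 49/28 = 1.75 → 5.25/1.75 = 3 RPM

3 RPM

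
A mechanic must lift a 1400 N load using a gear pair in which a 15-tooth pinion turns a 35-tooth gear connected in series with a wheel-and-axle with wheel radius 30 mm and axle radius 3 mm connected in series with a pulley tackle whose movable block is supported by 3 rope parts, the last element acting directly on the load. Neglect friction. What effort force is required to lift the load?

Gear pair MA = 35/15 = 2.3333.
Wheel-and-axle MA = R/r = 30/3 = 10.
Block-and-tackle MA = number of supporting rope parts = 3.
Combined ideal MA = 2.3333 × 10 × 3 = 70.
Effort = load / MA = 1400 / 70 = 20 N.

20 N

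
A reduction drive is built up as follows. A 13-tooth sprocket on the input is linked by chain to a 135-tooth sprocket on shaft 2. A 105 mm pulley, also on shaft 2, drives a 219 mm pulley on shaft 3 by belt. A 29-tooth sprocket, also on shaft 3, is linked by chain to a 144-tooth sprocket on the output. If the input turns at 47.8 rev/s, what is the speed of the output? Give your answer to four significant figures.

Chain: ratio = 135/13 = 10.385, so shaft 2 turns at 47.8 / 10.385 = 4.603 rev/s.
Belt: ratio = 219/105 = 2.0857, so shaft 3 turns at 4.603 / 2.0857 = 2.2069 rev/s.
Chain: ratio = 144/29 = 4.9655, so the output turns at 2.2069 / 4.9655 = 0.44445 rev/s.

0.4444 rev/s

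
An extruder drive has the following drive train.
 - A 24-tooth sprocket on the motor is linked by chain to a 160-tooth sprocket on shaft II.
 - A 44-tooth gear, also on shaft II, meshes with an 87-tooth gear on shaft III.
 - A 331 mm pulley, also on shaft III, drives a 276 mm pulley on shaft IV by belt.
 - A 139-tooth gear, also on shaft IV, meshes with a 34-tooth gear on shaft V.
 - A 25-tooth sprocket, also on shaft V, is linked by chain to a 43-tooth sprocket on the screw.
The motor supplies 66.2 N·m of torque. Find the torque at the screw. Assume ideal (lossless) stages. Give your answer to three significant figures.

306 N·m

Chain: ratio = 160/24 = 6.6667; torque at shaft II = 66.2 × 6.6667 = 441.33 N·m.
Gear mesh: ratio = 87/44 = 1.9773; torque at shaft III = 441.33 × 1.9773 = 872.64 N·m.
Belt: ratio = 276/331 = 0.83384; torque at shaft IV = 872.64 × 0.83384 = 727.64 N·m.
Gear mesh: ratio = 34/139 = 0.2446; torque at shaft V = 727.64 × 0.2446 = 177.98 N·m.
Chain: ratio = 43/25 = 1.72; torque at the screw = 177.98 × 1.72 = 306.13 N·m.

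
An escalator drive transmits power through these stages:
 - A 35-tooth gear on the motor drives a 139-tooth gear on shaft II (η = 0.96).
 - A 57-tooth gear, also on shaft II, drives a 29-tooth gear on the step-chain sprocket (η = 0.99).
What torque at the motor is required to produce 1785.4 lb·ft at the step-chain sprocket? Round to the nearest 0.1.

Overall ratio R = 3.9714 × 0.50877 = 2.0206; overall efficiency η = 0.96 × 0.99 = 0.9504.
Input torque = output torque / (R × η) = 1785.4 / (2.0206 × 0.9504) = 929.74 lb·ft.

929.7 lb·ft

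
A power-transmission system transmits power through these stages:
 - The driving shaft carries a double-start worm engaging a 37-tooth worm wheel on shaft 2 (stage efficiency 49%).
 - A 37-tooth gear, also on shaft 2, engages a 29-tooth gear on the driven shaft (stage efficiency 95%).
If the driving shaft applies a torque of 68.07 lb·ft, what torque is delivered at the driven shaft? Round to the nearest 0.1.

459.5 lb·ft

After the worm (37/2): 68.07 × 18.5 × 0.49 = 617.05 lb·ft
After the gear mesh (29/37): 617.05 × 0.78378 × 0.95 = 459.46 lb·ft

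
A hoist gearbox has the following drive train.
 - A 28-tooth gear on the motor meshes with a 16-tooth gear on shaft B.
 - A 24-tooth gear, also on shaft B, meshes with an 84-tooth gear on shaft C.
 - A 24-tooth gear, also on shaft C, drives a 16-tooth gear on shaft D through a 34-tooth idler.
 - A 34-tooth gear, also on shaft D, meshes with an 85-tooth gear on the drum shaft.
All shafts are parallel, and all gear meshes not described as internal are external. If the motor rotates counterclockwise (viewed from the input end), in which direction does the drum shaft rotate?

the motor → shaft B: external mesh, 1 reversal → CW.
shaft B → shaft C: external mesh, 1 reversal → CCW.
shaft C → shaft D: driver → idler → driven is 2 external meshes, 2 reversals → CCW.
shaft D → the drum shaft: external mesh, 1 reversal → CW.
5 reversals in total — an odd number — so the drum shaft turns opposite to the motor.

clockwise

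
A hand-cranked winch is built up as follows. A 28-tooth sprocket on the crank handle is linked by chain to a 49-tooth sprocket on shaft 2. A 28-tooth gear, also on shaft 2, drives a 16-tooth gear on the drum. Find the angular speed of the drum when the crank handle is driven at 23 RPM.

the crank handle → shaft 2 (chain, 49/28): 23 ÷ 1.75 = 13.143 RPM
shaft 2 → the drum (gear mesh, 16/28): 13.143 ÷ 0.57143 = 23 RPM

23 RPM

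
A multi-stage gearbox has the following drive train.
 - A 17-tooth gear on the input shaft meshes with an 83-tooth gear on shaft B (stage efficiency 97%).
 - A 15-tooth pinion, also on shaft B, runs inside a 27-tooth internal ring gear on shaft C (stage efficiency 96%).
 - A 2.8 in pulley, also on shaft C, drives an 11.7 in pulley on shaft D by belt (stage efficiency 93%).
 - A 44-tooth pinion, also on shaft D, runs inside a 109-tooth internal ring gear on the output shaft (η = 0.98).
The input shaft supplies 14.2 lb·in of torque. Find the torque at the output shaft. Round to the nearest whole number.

1096 lb·in

gear mesh 83/17 = 4.8824 → τ = 14.2·4.8824·0.97 = 67.25 lb·in
internal gear 27/15 = 1.8 → τ = 67.25·1.8·0.96 = 116.21 lb·in
belt 11.7/2.8 = 4.1786 → τ = 116.21·4.1786·0.93 = 451.59 lb·in
internal gear 109/44 = 2.4773 → τ = 451.59·2.4773·0.98 = 1096.3 lb·in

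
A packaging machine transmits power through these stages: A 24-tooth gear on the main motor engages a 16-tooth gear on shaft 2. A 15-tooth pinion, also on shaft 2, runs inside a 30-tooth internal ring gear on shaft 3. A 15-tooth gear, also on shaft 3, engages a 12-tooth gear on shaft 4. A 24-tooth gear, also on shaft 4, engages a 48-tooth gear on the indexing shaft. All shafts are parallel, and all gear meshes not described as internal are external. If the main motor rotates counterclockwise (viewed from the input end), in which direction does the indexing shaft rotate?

clockwise

the main motor → shaft 2: external mesh, 1 reversal → CW.
shaft 2 → shaft 3: internal mesh, same direction → CW.
shaft 3 → shaft 4: external mesh, 1 reversal → CCW.
shaft 4 → the indexing shaft: external mesh, 1 reversal → CW.
3 reversals in total — an odd number — so the indexing shaft turns opposite to the main motor.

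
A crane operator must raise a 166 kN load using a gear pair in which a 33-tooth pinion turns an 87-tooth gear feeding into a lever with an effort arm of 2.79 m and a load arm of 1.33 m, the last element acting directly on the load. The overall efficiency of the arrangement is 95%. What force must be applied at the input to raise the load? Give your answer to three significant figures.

Gear pair MA = 87/33 = 2.6364.
Lever MA = effort arm / load arm = 2.79/1.33 = 2.0977.
Combined ideal MA = 2.6364 × 2.0977 = 5.5304.
Actual MA = 5.5304 × 0.95 = 5.2539.
Effort = load / actual MA = 166 / 5.2539 = 31.596 kN.

31.6 kN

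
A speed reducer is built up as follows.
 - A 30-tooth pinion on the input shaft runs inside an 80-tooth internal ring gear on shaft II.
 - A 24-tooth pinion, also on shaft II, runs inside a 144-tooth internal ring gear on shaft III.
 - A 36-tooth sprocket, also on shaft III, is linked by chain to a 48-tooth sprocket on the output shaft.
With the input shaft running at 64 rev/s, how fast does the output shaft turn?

3 rev/s

the input shaft → shaft II (internal gear, 80/30): 64 ÷ 2.6667 = 24 rev/s
shaft II → shaft III (internal gear, 144/24): 24 ÷ 6 = 4 rev/s
shaft III → the output shaft (chain, 48/36): 4 ÷ 1.3333 = 3 rev/s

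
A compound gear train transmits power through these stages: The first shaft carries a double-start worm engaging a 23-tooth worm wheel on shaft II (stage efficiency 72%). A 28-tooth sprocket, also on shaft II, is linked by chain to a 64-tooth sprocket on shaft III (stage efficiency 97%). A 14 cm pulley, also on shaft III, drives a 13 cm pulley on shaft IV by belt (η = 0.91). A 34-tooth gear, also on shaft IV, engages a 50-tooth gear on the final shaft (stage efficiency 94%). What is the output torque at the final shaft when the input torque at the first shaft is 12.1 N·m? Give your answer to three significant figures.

Worm: ratio = 23/2 = 11.5; torque at shaft II = 12.1 × 11.5 × 0.72 = 100.19 N·m.
Chain: ratio = 64/28 = 2.2857; torque at shaft III = 100.19 × 2.2857 × 0.97 = 222.13 N·m.
Belt: ratio = 13/14 = 0.92857; torque at shaft IV = 222.13 × 0.92857 × 0.91 = 187.7 N·m.
Gear mesh: ratio = 50/34 = 1.4706; torque at the final shaft = 187.7 × 1.4706 × 0.94 = 259.47 N·m.

259 N·m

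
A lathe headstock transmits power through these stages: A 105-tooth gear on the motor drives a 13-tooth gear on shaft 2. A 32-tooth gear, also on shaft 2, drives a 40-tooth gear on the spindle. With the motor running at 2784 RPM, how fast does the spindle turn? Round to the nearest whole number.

Gear mesh: ratio = 13/105 = 0.12381, so shaft 2 turns at 2784 / 0.12381 = 22486 RPM.
Gear mesh: ratio = 40/32 = 1.25, so the spindle turns at 22486 / 1.25 = 17989 RPM.

17989 RPM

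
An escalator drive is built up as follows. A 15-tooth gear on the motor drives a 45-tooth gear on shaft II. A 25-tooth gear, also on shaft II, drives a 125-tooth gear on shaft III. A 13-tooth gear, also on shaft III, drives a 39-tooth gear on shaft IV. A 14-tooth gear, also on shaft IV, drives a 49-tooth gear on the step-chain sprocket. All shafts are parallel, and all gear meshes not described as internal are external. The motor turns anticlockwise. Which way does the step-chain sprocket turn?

anticlockwise

the motor → shaft II: external mesh, 1 reversal → CW.
shaft II → shaft III: external mesh, 1 reversal → CCW.
shaft III → shaft IV: external mesh, 1 reversal → CW.
shaft IV → the step-chain sprocket: external mesh, 1 reversal → CCW.
4 reversals in total — an even number — so the step-chain sprocket turns the same way as the motor.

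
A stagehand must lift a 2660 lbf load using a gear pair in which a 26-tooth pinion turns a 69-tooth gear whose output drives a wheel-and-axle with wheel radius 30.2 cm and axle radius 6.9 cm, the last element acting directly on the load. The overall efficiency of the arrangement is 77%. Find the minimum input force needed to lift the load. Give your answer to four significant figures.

297.4 lbf

Gear pair MA = 69/26 = 2.6538.
Wheel-and-axle MA = R/r = 30.2/6.9 = 4.3768.
Combined ideal MA = 2.6538 × 4.3768 = 11.615.
Actual MA = 11.615 × 0.77 = 8.9438.
Effort = load / actual MA = 2660 / 8.9438 = 297.41 lbf.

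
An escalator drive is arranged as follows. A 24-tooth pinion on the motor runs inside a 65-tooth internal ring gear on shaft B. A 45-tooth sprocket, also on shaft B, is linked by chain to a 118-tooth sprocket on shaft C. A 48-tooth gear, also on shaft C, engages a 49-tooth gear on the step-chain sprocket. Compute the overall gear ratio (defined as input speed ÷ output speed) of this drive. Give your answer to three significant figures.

7.25

Each stage contributes driven/driver: internal gear 65/24 = 2.7083, chain 118/45 = 2.6222, gear mesh 49/48 = 1.0208.
Overall: 2.7083 × 2.6222 × 1.0208 = 7.2498.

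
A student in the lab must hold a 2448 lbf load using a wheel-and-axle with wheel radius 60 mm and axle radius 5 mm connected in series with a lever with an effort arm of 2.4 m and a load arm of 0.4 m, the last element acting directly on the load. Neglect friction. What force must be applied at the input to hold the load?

Wheel-and-axle MA = R/r = 60/5 = 12.
Lever MA = effort arm / load arm = 2.4/0.4 = 6.
Combined ideal MA = 12 × 6 = 72.
Effort = load / MA = 2448 / 72 = 34 lbf.

34 lbf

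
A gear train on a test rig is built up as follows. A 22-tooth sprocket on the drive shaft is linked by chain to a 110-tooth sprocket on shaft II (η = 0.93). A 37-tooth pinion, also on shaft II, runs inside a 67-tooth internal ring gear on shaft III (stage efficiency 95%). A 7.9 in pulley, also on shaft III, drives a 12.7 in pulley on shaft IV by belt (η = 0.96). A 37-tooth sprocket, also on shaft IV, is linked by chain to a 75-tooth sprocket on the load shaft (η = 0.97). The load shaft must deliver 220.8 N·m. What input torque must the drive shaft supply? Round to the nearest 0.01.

9.10 N·m

Overall ratio R = 5 × 1.8108 × 1.6076 × 2.027 = 29.504; overall efficiency η = 0.93 × 0.95 × 0.96 × 0.97 = 0.8227.
Input torque = output torque / (R × η) = 220.8 / (29.504 × 0.8227) = 9.0964 N·m.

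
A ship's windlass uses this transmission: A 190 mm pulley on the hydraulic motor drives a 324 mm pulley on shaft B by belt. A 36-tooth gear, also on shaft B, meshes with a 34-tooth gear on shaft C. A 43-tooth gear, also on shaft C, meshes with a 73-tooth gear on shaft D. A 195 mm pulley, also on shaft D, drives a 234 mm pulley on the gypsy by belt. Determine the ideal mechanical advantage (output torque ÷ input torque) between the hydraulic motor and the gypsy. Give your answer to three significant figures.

Each stage contributes driven/driver: belt 324/190 = 1.7053, gear mesh 34/36 = 0.94444, gear mesh 73/43 = 1.6977, belt 234/195 = 1.2.
Overall: 1.7053 × 0.94444 × 1.6977 × 1.2 = 3.281.

3.28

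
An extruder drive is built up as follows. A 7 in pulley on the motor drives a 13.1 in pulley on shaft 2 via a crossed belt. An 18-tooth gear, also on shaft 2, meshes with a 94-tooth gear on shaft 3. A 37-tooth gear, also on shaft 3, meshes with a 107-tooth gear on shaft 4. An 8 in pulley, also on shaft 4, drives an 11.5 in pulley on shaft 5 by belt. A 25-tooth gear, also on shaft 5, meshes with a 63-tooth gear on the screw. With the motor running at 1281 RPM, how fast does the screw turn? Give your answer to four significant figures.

12.51 RPM

the motor → shaft 2 (belt, 13.1/7): 1281 ÷ 1.8714 = 684.5 RPM
shaft 2 → shaft 3 (gear mesh, 94/18): 684.5 ÷ 5.2222 = 131.08 RPM
shaft 3 → shaft 4 (gear mesh, 107/37): 131.08 ÷ 2.8919 = 45.325 RPM
shaft 4 → shaft 5 (belt, 11.5/8): 45.325 ÷ 1.4375 = 31.53 RPM
shaft 5 → the screw (gear mesh, 63/25): 31.53 ÷ 2.52 = 12.512 RPM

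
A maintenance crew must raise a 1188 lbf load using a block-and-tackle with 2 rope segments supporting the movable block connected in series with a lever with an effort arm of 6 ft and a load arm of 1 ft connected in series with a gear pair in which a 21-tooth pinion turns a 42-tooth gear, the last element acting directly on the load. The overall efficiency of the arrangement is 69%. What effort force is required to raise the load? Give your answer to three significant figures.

Block-and-tackle MA = number of supporting rope parts = 2.
Lever MA = effort arm / load arm = 6/1 = 6.
Gear pair MA = 42/21 = 2.
Combined ideal MA = 2 × 6 × 2 = 24.
Actual MA = 24 × 0.69 = 16.56.
Effort = load / actual MA = 1188 / 16.56 = 71.739 lbf.

71.7 lbf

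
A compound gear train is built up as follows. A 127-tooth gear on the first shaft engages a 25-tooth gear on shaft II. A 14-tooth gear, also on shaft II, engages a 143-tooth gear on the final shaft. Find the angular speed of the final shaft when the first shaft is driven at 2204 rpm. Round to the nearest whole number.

1096 rpm

gear mesh 25/127 = 0.19685 → 2204/0.19685 = 11196 rpm
gear mesh 143/14 = 10.214 → 11196/10.214 = 1096.1 rpm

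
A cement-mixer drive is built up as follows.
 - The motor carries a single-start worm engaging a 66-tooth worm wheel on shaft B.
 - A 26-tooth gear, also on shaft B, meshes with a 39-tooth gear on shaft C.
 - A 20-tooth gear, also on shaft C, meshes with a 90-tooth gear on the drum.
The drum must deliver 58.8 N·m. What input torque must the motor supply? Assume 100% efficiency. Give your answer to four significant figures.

0.1320 N·m

Overall ratio R = 66 × 1.5 × 4.5 = 445.5.
Input torque = output torque / R = 58.8 / 445.5 = 0.13199 N·m.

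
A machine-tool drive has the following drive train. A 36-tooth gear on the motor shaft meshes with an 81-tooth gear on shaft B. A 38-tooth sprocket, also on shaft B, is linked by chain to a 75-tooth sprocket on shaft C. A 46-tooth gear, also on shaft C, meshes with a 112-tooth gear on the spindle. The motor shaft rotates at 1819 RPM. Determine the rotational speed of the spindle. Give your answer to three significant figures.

168 RPM

Gear mesh: ratio = 81/36 = 2.25, so shaft B turns at 1819 / 2.25 = 808.44 RPM.
Chain: ratio = 75/38 = 1.9737, so shaft C turns at 808.44 / 1.9737 = 409.61 RPM.
Gear mesh: ratio = 112/46 = 2.4348, so the spindle turns at 409.61 / 2.4348 = 168.23 RPM.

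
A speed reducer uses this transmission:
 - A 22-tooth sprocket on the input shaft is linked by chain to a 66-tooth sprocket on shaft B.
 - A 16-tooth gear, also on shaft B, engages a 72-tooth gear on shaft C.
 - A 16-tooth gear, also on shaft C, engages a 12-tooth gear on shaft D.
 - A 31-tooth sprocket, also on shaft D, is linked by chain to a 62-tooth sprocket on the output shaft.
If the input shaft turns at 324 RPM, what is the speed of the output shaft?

chain 66/22 = 3 → 324/3 = 108 RPM
gear mesh 72/16 = 4.5 → 108/4.5 = 24 RPM
gear mesh 12/16 = 0.75 → 24/0.75 = 32 RPM
chain 62/31 = 2 → 32/2 = 16 RPM

16 RPM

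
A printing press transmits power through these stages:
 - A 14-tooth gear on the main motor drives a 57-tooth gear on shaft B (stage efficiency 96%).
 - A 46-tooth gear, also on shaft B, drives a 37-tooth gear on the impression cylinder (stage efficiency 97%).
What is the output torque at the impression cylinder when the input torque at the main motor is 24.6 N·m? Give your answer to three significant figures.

Gear mesh: ratio = 57/14 = 4.0714; torque at shaft B = 24.6 × 4.0714 × 0.96 = 96.151 N·m.
Gear mesh: ratio = 37/46 = 0.80435; torque at the impression cylinder = 96.151 × 0.80435 × 0.97 = 75.019 N·m.

75.0 N·m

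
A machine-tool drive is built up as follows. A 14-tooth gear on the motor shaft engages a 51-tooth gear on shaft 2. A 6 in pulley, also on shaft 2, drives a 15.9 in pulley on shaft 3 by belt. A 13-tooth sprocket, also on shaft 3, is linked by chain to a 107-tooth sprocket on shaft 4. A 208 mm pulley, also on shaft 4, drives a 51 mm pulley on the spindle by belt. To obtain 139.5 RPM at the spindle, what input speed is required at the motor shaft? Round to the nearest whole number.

Overall ratio R = 3.6429 × 2.65 × 8.2308 × 0.24519 = 19.482.
Required input speed = output speed × R = 139.5 × 19.482 = 2717.7 RPM.

2718 RPM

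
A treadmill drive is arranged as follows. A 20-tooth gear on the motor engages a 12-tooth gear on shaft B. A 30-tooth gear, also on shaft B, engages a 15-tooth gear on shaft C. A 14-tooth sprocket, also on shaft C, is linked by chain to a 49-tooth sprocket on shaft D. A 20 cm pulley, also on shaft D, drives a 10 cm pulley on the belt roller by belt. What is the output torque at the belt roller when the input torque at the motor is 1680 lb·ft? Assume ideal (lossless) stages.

882 lb·ft

After the gear mesh (12/20): 1680 × 0.6 = 1008 lb·ft
After the gear mesh (15/30): 1008 × 0.5 = 504 lb·ft
After the chain (49/14): 504 × 3.5 = 1764 lb·ft
After the belt (10/20): 1764 × 0.5 = 882 lb·ft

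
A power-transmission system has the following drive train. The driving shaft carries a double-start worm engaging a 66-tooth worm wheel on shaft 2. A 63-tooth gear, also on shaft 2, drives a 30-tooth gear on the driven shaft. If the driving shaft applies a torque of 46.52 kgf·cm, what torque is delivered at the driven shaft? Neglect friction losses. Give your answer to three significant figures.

731 kgf·cm

Worm: ratio = 66/2 = 33; torque at shaft 2 = 46.52 × 33 = 1535.2 kgf·cm.
Gear mesh: ratio = 30/63 = 0.47619; torque at the driven shaft = 1535.2 × 0.47619 = 731.03 kgf·cm.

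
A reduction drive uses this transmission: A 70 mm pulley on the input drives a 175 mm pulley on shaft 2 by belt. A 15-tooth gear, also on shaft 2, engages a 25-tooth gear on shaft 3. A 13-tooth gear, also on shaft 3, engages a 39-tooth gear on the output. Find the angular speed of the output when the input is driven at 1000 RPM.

belt 175/70 = 2.5 → 1000/2.5 = 400 RPM
gear mesh 25/15 = 1.6667 → 400/1.6667 = 240 RPM
gear mesh 39/13 = 3 → 240/3 = 80 RPM

80 RPM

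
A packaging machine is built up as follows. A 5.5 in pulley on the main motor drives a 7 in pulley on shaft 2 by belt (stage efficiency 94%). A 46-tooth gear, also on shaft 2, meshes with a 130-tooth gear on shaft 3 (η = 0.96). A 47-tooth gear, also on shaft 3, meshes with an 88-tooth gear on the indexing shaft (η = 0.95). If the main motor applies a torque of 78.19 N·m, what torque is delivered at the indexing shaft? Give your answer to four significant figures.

451.4 N·m

Belt: ratio = 7/5.5 = 1.2727; torque at shaft 2 = 78.19 × 1.2727 × 0.94 = 93.544 N·m.
Gear mesh: ratio = 130/46 = 2.8261; torque at shaft 3 = 93.544 × 2.8261 × 0.96 = 253.79 N·m.
Gear mesh: ratio = 88/47 = 1.8723; torque at the indexing shaft = 253.79 × 1.8723 × 0.95 = 451.42 N·m.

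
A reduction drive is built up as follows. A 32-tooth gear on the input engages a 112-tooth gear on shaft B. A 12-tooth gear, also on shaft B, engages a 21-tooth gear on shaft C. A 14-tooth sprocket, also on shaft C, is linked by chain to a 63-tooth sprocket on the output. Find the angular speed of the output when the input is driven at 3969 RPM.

144 RPM

Gear mesh: ratio = 112/32 = 3.5, so shaft B turns at 3969 / 3.5 = 1134 RPM.
Gear mesh: ratio = 21/12 = 1.75, so shaft C turns at 1134 / 1.75 = 648 RPM.
Chain: ratio = 63/14 = 4.5, so the output turns at 648 / 4.5 = 144 RPM.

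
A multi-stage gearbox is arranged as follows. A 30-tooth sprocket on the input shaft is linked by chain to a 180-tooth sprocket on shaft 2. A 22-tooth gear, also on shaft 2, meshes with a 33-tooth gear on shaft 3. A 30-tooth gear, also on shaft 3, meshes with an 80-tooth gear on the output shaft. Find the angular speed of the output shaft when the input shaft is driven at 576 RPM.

Chain: ratio = 180/30 = 6, so shaft 2 turns at 576 / 6 = 96 RPM.
Gear mesh: ratio = 33/22 = 1.5, so shaft 3 turns at 96 / 1.5 = 64 RPM.
Gear mesh: ratio = 80/30 = 2.6667, so the output shaft turns at 64 / 2.6667 = 24 RPM.

24 RPM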